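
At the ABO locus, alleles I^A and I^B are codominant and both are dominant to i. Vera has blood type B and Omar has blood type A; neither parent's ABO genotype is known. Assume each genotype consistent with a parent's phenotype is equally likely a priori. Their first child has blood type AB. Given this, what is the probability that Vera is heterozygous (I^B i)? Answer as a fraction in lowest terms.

Possible genotypes: Vera ∈ {I^B I^B, I^B i}; Omar ∈ {I^A I^A, I^A i}.
Weight each parental genotype pair by prior × P(type-AB child):
  I^B I^B × I^A I^A: posterior weight 4/9.
  I^B I^B × I^A i: posterior weight 2/9.
  I^B i × I^A I^A: posterior weight 2/9.
  I^B i × I^A i: posterior weight 1/9.
Sum the posterior weight over pairs where Vera is I^B i: 1/3.

1/3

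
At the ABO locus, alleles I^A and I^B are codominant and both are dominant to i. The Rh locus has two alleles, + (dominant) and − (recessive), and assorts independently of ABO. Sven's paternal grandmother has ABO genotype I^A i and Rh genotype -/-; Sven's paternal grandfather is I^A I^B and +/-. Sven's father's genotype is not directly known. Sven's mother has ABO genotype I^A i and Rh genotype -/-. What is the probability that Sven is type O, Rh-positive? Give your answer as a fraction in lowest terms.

Sven's father's ABO genotype from I^A i × I^A I^B: 1/4 I^A I^A, 1/4 I^A I^B, 1/4 I^A i, 1/4 I^B i.
Crossing each possibility with the mother I^A i and summing P(type O): 1/4·0 + 1/4·0 + 1/4·1/4 + 1/4·1/4 = 1/8.
Similarly for Rh via the father's Rh distribution: P(Rh+) = 1/4.
Independent loci: 1/8 × 1/4 = 1/32.

1/32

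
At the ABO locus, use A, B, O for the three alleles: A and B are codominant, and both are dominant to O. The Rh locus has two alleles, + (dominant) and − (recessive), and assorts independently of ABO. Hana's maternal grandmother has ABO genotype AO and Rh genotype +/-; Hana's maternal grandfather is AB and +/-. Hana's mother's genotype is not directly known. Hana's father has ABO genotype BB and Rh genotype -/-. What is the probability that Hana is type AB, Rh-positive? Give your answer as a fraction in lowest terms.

Hana's mother's ABO genotype from AO × AB: 1/4 AA, 1/4 AB, 1/4 AO, 1/4 BO.
Crossing each possibility with the father BB and summing P(type AB): 1/4·1 + 1/4·1/2 + 1/4·1/2 + 1/4·0 = 1/2.
Similarly for Rh via the mother's Rh distribution: P(Rh+) = 1/2.
Independent loci: 1/2 × 1/2 = 1/4.

1/4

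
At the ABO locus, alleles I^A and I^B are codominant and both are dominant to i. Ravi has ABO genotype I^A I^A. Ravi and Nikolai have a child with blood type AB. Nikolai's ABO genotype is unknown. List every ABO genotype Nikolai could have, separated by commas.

For each candidate genotype of Nikolai, check whether crossing it with I^A I^A can produce every observed child phenotype.
  I^A I^A → possible child types {A} ✗
  I^A I^B → possible child types {A, AB} ✓
  I^A i → possible child types {A} ✗
  I^B I^B → possible child types {AB} ✓
  I^B i → possible child types {A, AB} ✓
  i i → possible child types {A} ✗

I^A I^B, I^B I^B, I^B i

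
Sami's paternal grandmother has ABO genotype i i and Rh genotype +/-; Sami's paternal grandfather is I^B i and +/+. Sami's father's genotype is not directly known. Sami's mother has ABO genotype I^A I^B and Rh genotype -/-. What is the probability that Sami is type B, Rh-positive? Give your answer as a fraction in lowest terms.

3/8

Sami's father's ABO genotype from i i × I^B i: 1/2 I^B i, 1/2 i i.
Crossing each possibility with the mother I^A I^B and summing P(type B): 1/2·1/2 + 1/2·1/2 = 1/2.
Similarly for Rh via the father's Rh distribution: P(Rh+) = 3/4.
Independent loci: 1/2 × 3/4 = 3/8.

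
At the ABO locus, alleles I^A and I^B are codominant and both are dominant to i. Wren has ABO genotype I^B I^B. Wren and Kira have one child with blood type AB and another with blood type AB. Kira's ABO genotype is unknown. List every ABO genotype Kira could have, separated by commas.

For each candidate genotype of Kira, check whether crossing it with I^B I^B can produce every observed child phenotype.
  I^A I^A → possible child types {AB} ✓
  I^A I^B → possible child types {B, AB} ✓
  I^A i → possible child types {B, AB} ✓
  I^B I^B → possible child types {B} ✗
  I^B i → possible child types {B} ✗
  i i → possible child types {B} ✗

I^A I^A, I^A I^B, I^A i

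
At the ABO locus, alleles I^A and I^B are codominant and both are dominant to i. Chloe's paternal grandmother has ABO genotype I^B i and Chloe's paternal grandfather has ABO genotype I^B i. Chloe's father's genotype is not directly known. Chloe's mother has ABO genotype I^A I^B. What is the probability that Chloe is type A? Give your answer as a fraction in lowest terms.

1/4

Chloe's father's ABO genotype from I^B i × I^B i: 1/4 I^B I^B, 1/2 I^B i, 1/4 i i.
Crossing each possibility with the mother I^A I^B and summing P(type A): 1/4·0 + 1/2·1/4 + 1/4·1/2 = 1/4.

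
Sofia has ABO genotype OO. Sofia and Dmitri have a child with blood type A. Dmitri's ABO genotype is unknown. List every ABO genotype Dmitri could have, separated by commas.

For each candidate genotype of Dmitri, check whether crossing it with OO can produce every observed child phenotype.
  AA → possible child types {A} ✓
  AB → possible child types {A, B} ✓
  AO → possible child types {O, A} ✓
  BB → possible child types {B} ✗
  BO → possible child types {O, B} ✗
  OO → possible child types {O} ✗

AA, AB, AO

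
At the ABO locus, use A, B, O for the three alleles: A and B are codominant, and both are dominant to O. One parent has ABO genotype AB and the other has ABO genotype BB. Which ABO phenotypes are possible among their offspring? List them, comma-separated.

B, AB

Gametes from AB × BB give offspring ABO genotypes AB, BB, i.e. phenotypes B, AB.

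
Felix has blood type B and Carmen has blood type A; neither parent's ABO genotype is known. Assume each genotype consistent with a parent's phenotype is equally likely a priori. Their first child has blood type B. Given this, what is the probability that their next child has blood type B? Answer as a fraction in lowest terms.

5/12

Possible genotypes: Felix ∈ {BB, BO}; Carmen ∈ {AA, AO}.
Weight each parental genotype pair by prior × P(type-B child):
  BB × AO: posterior weight 2/3; P(next child type B) = 1/2.
  BO × AO: posterior weight 1/3; P(next child type B) = 1/4.
Weighted sum = 5/12.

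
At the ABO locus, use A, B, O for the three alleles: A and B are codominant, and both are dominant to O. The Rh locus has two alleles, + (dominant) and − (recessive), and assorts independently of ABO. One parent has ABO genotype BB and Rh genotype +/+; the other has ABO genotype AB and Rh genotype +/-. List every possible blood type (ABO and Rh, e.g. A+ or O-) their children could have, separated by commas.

B+, AB+

Gametes from BB × AB give offspring ABO genotypes AB, BB, i.e. phenotypes B, AB.
Rh cross +/+ × +/- → phenotypes Rh+.
Combining independently: B+, AB+.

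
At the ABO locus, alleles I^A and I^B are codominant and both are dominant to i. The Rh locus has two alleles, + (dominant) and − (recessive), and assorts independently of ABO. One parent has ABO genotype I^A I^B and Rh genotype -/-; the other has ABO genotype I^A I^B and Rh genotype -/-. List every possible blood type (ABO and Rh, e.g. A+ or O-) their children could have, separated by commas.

A-, B-, AB-

Gametes from I^A I^B × I^A I^B give offspring ABO genotypes I^A I^A, I^A I^B, I^B I^B, i.e. phenotypes A, B, AB.
Rh cross -/- × -/- → phenotypes Rh-.
Combining independently: A-, B-, AB-.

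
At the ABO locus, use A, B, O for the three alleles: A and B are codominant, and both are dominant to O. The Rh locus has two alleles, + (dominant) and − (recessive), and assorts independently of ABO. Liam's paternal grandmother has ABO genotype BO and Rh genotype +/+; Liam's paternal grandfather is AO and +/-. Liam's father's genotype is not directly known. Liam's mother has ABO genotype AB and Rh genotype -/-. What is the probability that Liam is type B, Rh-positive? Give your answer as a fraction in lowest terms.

Liam's father's ABO genotype from BO × AO: 1/4 AB, 1/4 AO, 1/4 BO, 1/4 OO.
Crossing each possibility with the mother AB and summing P(type B): 1/4·1/4 + 1/4·1/4 + 1/4·1/2 + 1/4·1/2 = 3/8.
Similarly for Rh via the father's Rh distribution: P(Rh+) = 3/4.
Independent loci: 3/8 × 3/4 = 9/32.

9/32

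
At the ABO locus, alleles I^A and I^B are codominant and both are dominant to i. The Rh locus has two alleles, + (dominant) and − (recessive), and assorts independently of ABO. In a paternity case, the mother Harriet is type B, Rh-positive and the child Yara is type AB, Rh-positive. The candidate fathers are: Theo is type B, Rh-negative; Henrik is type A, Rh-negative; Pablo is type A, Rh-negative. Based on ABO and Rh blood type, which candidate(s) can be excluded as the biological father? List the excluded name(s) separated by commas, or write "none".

A candidate is excluded only if no genotype consistent with his phenotype could produce a type AB, Rh-positive child with a type B, Rh-positive mother.
Theo (type B, Rh-): no genotype consistent with that phenotype can produce a type-AB Rh+ child with a type-B mother.

Theo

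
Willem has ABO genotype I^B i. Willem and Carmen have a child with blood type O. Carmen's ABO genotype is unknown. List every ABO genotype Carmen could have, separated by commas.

I^A i, I^B i, i i

For each candidate genotype of Carmen, check whether crossing it with I^B i can produce every observed child phenotype.
  I^A I^A → possible child types {A, AB} ✗
  I^A I^B → possible child types {A, B, AB} ✗
  I^A i → possible child types {O, A, B, AB} ✓
  I^B I^B → possible child types {B} ✗
  I^B i → possible child types {O, B} ✓
  i i → possible child types {O, B} ✓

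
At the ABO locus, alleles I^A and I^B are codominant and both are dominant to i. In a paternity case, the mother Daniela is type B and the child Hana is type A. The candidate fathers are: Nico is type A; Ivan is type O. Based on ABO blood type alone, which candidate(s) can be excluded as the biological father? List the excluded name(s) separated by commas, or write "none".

Ivan

A candidate is excluded only if no genotype consistent with his phenotype could produce a type A child with a type B mother.
Ivan (type O): no genotype consistent with that phenotype can produce a type-A child with a type-B mother.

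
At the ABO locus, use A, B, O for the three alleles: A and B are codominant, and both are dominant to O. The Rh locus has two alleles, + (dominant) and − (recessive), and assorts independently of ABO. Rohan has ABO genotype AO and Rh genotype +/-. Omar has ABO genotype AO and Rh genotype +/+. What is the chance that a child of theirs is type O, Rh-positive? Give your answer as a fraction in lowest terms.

1/4

ABO cross AO × AO → offspring phenotypes: 1/4 O, 3/4 A.
Rh cross +/- × +/+ → 1 Rh+.
Independent loci: P(type O, Rh-positive) = 1/4 × 1 = 1/4.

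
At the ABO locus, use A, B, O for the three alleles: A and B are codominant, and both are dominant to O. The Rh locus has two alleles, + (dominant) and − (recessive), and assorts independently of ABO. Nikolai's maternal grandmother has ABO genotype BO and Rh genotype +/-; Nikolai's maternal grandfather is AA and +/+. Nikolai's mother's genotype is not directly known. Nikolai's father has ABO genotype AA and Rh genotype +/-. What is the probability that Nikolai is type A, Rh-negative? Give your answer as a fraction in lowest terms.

3/32

Nikolai's mother's ABO genotype from BO × AA: 1/2 AB, 1/2 AO.
Crossing each possibility with the father AA and summing P(type A): 1/2·1/2 + 1/2·1 = 3/4.
Similarly for Rh via the mother's Rh distribution: P(Rh-) = 1/8.
Independent loci: 3/4 × 1/8 = 3/32.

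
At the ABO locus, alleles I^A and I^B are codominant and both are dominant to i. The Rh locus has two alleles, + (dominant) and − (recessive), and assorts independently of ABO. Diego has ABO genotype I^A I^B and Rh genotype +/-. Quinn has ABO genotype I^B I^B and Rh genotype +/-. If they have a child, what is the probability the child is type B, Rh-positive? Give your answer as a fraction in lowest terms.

ABO cross I^A I^B × I^B I^B → offspring phenotypes: 1/2 B, 1/2 AB.
Rh cross +/- × +/- → 3/4 Rh+, 1/4 Rh-.
Independent loci: P(type B, Rh-positive) = 1/2 × 3/4 = 3/8.

3/8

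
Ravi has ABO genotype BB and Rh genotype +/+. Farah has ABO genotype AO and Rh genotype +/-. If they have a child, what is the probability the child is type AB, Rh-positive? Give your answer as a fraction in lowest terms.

ABO cross BB × AO → offspring phenotypes: 1/2 B, 1/2 AB.
Rh cross +/+ × +/- → 1 Rh+.
Independent loci: P(type AB, Rh-positive) = 1/2 × 1 = 1/2.

1/2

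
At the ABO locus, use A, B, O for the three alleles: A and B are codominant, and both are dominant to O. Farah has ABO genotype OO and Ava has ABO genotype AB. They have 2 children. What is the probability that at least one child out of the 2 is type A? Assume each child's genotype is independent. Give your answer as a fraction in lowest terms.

ABO cross OO × AB → 1/2 A, 1/2 B.
So P(type A) = 1/2 per child.
P(none) = (1/2)^2 = 1/4; P(at least one) = 1 − 1/4 = 3/4.

3/4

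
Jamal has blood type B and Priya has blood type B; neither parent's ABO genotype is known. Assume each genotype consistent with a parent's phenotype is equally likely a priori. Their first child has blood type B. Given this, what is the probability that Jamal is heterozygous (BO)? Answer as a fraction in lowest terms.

Possible genotypes: Jamal ∈ {BB, BO}; Priya ∈ {BB, BO}.
Weight each parental genotype pair by prior × P(type-B child):
  BB × BB: posterior weight 4/15.
  BB × BO: posterior weight 4/15.
  BO × BB: posterior weight 4/15.
  BO × BO: posterior weight 1/5.
Sum the posterior weight over pairs where Jamal is BO: 7/15.

7/15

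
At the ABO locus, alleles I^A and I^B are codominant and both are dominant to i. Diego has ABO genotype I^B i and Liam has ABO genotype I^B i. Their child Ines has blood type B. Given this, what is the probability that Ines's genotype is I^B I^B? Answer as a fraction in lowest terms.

1/3

Cross I^B i × I^B i → 1/4 I^B I^B, 1/2 I^B i, 1/4 i i.
Type-B genotypes among offspring: I^B I^B (1/4), I^B i (1/2); total 3/4.
P(I^B I^B | type B) = (1/4) / (3/4) = 1/3.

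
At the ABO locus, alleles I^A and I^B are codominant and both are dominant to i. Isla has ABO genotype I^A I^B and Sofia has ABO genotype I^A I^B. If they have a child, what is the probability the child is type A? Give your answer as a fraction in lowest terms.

ABO cross I^A I^B × I^A I^B → offspring phenotypes: 1/4 A, 1/4 B, 1/2 AB.
So P(type A) = 1/4.

1/4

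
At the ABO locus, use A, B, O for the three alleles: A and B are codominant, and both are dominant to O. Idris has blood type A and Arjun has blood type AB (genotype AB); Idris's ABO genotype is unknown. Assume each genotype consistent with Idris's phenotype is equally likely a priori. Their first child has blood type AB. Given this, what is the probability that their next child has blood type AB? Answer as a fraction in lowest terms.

Possible genotypes: Idris ∈ {AA, AO}; Arjun ∈ {AB}.
Weight each parental genotype pair by prior × P(type-AB child):
  AA × AB: posterior weight 2/3; P(next child type AB) = 1/2.
  AO × AB: posterior weight 1/3; P(next child type AB) = 1/4.
Weighted sum = 5/12.

5/12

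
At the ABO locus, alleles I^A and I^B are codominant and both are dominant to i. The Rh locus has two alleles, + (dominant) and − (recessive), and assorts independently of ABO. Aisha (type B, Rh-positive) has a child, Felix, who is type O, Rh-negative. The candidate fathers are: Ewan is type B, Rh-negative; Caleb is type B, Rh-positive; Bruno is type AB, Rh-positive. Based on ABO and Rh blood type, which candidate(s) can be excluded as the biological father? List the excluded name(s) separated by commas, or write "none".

Bruno

A candidate is excluded only if no genotype consistent with his phenotype could produce a type O, Rh-negative child with a type B, Rh-positive mother.
Bruno (type AB, Rh+): no genotype consistent with that phenotype can produce a type-O Rh- child with a type-B mother.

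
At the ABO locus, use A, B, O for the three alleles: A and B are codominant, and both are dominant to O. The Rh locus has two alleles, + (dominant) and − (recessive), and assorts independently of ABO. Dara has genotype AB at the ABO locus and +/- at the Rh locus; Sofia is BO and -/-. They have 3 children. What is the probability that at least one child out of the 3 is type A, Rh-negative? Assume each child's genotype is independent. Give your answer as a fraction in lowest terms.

169/512

ABO cross AB × BO → 1/4 A, 1/2 B, 1/4 AB.
Rh cross +/- × -/- → 1/2 Rh+, 1/2 Rh-; so P(type A, Rh-negative) = 1/4 × 1/2 = 1/8 per child.
P(none) = (7/8)^3 = 343/512; P(at least one) = 1 − 343/512 = 169/512.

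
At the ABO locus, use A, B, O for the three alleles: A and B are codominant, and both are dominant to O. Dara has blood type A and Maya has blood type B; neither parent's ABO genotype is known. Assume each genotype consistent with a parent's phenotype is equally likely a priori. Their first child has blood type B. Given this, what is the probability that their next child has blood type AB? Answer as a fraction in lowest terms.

5/12

Possible genotypes: Dara ∈ {AA, AO}; Maya ∈ {BB, BO}.
Weight each parental genotype pair by prior × P(type-B child):
  AO × BB: posterior weight 2/3; P(next child type AB) = 1/2.
  AO × BO: posterior weight 1/3; P(next child type AB) = 1/4.
Weighted sum = 5/12.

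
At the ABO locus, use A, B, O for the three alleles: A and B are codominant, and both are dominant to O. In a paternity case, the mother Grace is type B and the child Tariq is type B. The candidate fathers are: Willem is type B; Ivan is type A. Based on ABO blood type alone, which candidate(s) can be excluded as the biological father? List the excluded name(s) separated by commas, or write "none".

A candidate is excluded only if no genotype consistent with his phenotype could produce a type B child with a type B mother.
Every candidate has at least one consistent genotype combination, so none can be excluded.

none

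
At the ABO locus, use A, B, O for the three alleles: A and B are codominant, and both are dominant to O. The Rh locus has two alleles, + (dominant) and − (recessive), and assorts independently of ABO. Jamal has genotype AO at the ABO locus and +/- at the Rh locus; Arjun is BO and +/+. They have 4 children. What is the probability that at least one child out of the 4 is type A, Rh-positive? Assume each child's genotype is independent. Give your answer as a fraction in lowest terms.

175/256

ABO cross AO × BO → 1/4 O, 1/4 A, 1/4 B, 1/4 AB.
Rh cross +/- × +/+ → 1 Rh+; so P(type A, Rh-positive) = 1/4 × 1 = 1/4 per child.
P(none) = (3/4)^4 = 81/256; P(at least one) = 1 − 81/256 = 175/256.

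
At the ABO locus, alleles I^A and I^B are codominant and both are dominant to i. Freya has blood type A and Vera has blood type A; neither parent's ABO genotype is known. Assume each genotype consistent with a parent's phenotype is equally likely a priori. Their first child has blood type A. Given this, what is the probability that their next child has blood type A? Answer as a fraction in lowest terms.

19/20

Possible genotypes: Freya ∈ {I^A I^A, I^A i}; Vera ∈ {I^A I^A, I^A i}.
Weight each parental genotype pair by prior × P(type-A child):
  I^A I^A × I^A I^A: posterior weight 4/15; P(next child type A) = 1.
  I^A I^A × I^A i: posterior weight 4/15; P(next child type A) = 1.
  I^A i × I^A I^A: posterior weight 4/15; P(next child type A) = 1.
  I^A i × I^A i: posterior weight 1/5; P(next child type A) = 3/4.
Weighted sum = 19/20.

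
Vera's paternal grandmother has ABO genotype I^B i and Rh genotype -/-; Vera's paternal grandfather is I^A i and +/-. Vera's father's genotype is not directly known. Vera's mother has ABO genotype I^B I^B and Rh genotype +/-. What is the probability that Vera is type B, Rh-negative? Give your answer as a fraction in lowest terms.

9/32

Vera's father's ABO genotype from I^B i × I^A i: 1/4 I^A I^B, 1/4 I^A i, 1/4 I^B i, 1/4 i i.
Crossing each possibility with the mother I^B I^B and summing P(type B): 1/4·1/2 + 1/4·1/2 + 1/4·1 + 1/4·1 = 3/4.
Similarly for Rh via the father's Rh distribution: P(Rh-) = 3/8.
Independent loci: 3/4 × 3/8 = 9/32.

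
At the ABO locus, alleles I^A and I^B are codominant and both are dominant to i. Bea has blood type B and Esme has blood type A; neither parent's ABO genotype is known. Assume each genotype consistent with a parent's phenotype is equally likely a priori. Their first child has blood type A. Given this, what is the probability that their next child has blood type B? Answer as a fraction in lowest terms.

Possible genotypes: Bea ∈ {I^B I^B, I^B i}; Esme ∈ {I^A I^A, I^A i}.
Weight each parental genotype pair by prior × P(type-A child):
  I^B i × I^A I^A: posterior weight 2/3; P(next child type B) = 0.
  I^B i × I^A i: posterior weight 1/3; P(next child type B) = 1/4.
Weighted sum = 1/12.

1/12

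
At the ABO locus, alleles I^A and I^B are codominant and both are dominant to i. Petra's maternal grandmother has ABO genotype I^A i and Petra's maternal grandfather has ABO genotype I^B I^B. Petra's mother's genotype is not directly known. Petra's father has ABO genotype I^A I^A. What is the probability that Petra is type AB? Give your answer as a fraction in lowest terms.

Petra's mother's ABO genotype from I^A i × I^B I^B: 1/2 I^A I^B, 1/2 I^B i.
Crossing each possibility with the father I^A I^A and summing P(type AB): 1/2·1/2 + 1/2·1/2 = 1/2.

1/2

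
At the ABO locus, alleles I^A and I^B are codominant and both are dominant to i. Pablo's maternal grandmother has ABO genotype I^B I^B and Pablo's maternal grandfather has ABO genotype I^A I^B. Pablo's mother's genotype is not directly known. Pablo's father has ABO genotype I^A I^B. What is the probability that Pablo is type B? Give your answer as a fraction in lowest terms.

Pablo's mother's ABO genotype from I^B I^B × I^A I^B: 1/2 I^A I^B, 1/2 I^B I^B.
Crossing each possibility with the father I^A I^B and summing P(type B): 1/2·1/4 + 1/2·1/2 = 3/8.

3/8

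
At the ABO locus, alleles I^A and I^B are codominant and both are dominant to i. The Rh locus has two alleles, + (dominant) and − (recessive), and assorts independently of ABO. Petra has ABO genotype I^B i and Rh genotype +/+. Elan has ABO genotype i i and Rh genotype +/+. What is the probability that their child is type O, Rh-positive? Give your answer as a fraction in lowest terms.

ABO cross I^B i × i i → offspring phenotypes: 1/2 O, 1/2 B.
Rh cross +/+ × +/+ → 1 Rh+.
Independent loci: P(type O, Rh-positive) = 1/2 × 1 = 1/2.

1/2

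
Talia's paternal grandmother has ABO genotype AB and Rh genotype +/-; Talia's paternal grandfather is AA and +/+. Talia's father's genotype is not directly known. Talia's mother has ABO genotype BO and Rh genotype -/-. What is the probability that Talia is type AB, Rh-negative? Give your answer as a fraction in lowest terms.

Talia's father's ABO genotype from AB × AA: 1/2 AA, 1/2 AB.
Crossing each possibility with the mother BO and summing P(type AB): 1/2·1/2 + 1/2·1/4 = 3/8.
Similarly for Rh via the father's Rh distribution: P(Rh-) = 1/4.
Independent loci: 3/8 × 1/4 = 3/32.

3/32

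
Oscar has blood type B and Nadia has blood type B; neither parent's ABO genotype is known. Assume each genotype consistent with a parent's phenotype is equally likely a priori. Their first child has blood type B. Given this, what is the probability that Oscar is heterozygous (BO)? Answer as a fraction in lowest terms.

Possible genotypes: Oscar ∈ {BB, BO}; Nadia ∈ {BB, BO}.
Weight each parental genotype pair by prior × P(type-B child):
  BB × BB: posterior weight 4/15.
  BB × BO: posterior weight 4/15.
  BO × BB: posterior weight 4/15.
  BO × BO: posterior weight 1/5.
Sum the posterior weight over pairs where Oscar is BO: 7/15.

7/15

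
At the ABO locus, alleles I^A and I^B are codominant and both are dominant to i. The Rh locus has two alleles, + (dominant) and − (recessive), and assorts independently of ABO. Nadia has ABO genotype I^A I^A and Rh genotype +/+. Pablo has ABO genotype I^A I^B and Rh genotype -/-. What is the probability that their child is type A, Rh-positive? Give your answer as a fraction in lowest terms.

ABO cross I^A I^A × I^A I^B → offspring phenotypes: 1/2 A, 1/2 AB.
Rh cross +/+ × -/- → 1 Rh+.
Independent loci: P(type A, Rh-positive) = 1/2 × 1 = 1/2.

1/2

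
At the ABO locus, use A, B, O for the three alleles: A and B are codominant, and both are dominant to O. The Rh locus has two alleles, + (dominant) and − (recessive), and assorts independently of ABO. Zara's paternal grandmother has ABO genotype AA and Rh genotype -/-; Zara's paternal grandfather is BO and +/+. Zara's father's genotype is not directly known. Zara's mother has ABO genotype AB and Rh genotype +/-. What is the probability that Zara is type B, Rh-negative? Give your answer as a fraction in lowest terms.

1/16

Zara's father's ABO genotype from AA × BO: 1/2 AB, 1/2 AO.
Crossing each possibility with the mother AB and summing P(type B): 1/2·1/4 + 1/2·1/4 = 1/4.
Similarly for Rh via the father's Rh distribution: P(Rh-) = 1/4.
Independent loci: 1/4 × 1/4 = 1/16.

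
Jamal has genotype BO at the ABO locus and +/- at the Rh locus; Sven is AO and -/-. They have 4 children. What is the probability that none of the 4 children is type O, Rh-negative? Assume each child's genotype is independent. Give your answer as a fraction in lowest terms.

2401/4096

ABO cross BO × AO → 1/4 O, 1/4 A, 1/4 B, 1/4 AB.
Rh cross +/- × -/- → 1/2 Rh+, 1/2 Rh-; so P(type O, Rh-negative) = 1/4 × 1/2 = 1/8 per child.
P(not type O, Rh-negative) = 7/8 for one child; (7/8)^4 = 2401/4096.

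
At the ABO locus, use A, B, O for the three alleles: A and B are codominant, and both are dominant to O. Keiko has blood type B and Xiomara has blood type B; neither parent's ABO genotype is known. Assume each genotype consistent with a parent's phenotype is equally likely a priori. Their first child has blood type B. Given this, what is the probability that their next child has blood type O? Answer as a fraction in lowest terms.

Possible genotypes: Keiko ∈ {BB, BO}; Xiomara ∈ {BB, BO}.
Weight each parental genotype pair by prior × P(type-B child):
  BB × BB: posterior weight 4/15; P(next child type O) = 0.
  BB × BO: posterior weight 4/15; P(next child type O) = 0.
  BO × BB: posterior weight 4/15; P(next child type O) = 0.
  BO × BO: posterior weight 1/5; P(next child type O) = 1/4.
Weighted sum = 1/20.

1/20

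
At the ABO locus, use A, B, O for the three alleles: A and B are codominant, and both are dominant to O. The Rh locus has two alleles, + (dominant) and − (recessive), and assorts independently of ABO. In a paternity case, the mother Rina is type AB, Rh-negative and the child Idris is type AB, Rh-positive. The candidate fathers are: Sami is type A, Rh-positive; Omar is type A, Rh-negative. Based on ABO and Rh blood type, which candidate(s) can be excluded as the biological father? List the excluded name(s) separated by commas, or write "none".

Omar

A candidate is excluded only if no genotype consistent with his phenotype could produce a type AB, Rh-positive child with a type AB, Rh-negative mother.
Omar (type A, Rh-): no genotype consistent with that phenotype can produce a type-AB Rh+ child with a type-AB mother.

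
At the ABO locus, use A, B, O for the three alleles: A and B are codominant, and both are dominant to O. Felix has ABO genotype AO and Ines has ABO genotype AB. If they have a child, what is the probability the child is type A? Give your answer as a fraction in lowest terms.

1/2

ABO cross AO × AB → offspring phenotypes: 1/2 A, 1/4 B, 1/4 AB.
So P(type A) = 1/2.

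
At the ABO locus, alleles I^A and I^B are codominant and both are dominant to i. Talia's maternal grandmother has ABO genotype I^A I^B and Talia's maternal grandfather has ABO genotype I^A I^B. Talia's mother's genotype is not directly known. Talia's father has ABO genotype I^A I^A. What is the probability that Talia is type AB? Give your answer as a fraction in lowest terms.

1/2

Talia's mother's ABO genotype from I^A I^B × I^A I^B: 1/4 I^A I^A, 1/2 I^A I^B, 1/4 I^B I^B.
Crossing each possibility with the father I^A I^A and summing P(type AB): 1/4·0 + 1/2·1/2 + 1/4·1 = 1/2.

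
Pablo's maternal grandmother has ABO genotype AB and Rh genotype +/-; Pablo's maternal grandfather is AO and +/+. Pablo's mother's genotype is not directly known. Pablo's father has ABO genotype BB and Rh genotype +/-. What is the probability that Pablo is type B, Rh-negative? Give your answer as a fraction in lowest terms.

1/16

Pablo's mother's ABO genotype from AB × AO: 1/4 AA, 1/4 AB, 1/4 AO, 1/4 BO.
Crossing each possibility with the father BB and summing P(type B): 1/4·0 + 1/4·1/2 + 1/4·1/2 + 1/4·1 = 1/2.
Similarly for Rh via the mother's Rh distribution: P(Rh-) = 1/8.
Independent loci: 1/2 × 1/8 = 1/16.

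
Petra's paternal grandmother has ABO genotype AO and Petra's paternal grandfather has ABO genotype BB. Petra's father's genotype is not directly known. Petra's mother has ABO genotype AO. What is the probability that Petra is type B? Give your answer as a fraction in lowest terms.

Petra's father's ABO genotype from AO × BB: 1/2 AB, 1/2 BO.
Crossing each possibility with the mother AO and summing P(type B): 1/2·1/4 + 1/2·1/4 = 1/4.

1/4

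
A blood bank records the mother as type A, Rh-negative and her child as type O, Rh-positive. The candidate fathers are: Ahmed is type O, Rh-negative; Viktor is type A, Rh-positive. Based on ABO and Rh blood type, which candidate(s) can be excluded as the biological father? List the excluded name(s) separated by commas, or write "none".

A candidate is excluded only if no genotype consistent with his phenotype could produce a type O, Rh-positive child with a type A, Rh-negative mother.
Ahmed (type O, Rh-): no genotype consistent with that phenotype can produce a type-O Rh+ child with a type-A mother.

Ahmed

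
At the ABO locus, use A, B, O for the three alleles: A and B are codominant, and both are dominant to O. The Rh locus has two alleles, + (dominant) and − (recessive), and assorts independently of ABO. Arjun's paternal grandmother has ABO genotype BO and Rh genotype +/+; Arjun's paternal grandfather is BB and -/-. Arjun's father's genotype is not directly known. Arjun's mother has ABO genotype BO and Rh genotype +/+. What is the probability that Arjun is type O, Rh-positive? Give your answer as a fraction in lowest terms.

1/8

Arjun's father's ABO genotype from BO × BB: 1/2 BB, 1/2 BO.
Crossing each possibility with the mother BO and summing P(type O): 1/2·0 + 1/2·1/4 = 1/8.
Similarly for Rh via the father's Rh distribution: P(Rh+) = 1.
Independent loci: 1/8 × 1 = 1/8.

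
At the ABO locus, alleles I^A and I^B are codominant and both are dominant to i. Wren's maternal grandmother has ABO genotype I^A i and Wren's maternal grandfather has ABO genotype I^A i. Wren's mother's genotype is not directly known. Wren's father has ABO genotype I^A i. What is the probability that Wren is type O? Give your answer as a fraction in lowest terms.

Wren's mother's ABO genotype from I^A i × I^A i: 1/4 I^A I^A, 1/2 I^A i, 1/4 i i.
Crossing each possibility with the father I^A i and summing P(type O): 1/4·0 + 1/2·1/4 + 1/4·1/2 = 1/4.

1/4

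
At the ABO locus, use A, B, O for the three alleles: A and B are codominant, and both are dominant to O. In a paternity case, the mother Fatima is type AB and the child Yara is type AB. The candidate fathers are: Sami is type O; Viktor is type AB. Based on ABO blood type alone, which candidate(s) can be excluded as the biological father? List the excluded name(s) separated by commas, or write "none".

Sami

A candidate is excluded only if no genotype consistent with his phenotype could produce a type AB child with a type AB mother.
Sami (type O): no genotype consistent with that phenotype can produce a type-AB child with a type-AB mother.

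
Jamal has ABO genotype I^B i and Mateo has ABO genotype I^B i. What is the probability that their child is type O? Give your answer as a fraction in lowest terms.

ABO cross I^B i × I^B i → offspring phenotypes: 1/4 O, 3/4 B.
So P(type O) = 1/4.

1/4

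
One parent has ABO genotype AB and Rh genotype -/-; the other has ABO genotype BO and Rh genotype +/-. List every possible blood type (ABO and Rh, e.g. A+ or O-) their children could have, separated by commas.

A+, A-, B+, B-, AB+, AB-

Gametes from AB × BO give offspring ABO genotypes AB, AO, BB, BO, i.e. phenotypes A, B, AB.
Rh cross -/- × +/- → phenotypes Rh+, Rh-.
Combining independently: A+, A-, B+, B-, AB+, AB-.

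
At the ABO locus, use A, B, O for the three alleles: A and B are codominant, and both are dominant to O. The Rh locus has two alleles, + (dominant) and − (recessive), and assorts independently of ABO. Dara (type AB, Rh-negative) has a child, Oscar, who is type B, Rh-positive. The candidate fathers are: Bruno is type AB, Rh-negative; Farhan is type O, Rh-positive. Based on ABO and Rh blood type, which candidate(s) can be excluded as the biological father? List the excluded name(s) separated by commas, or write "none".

A candidate is excluded only if no genotype consistent with his phenotype could produce a type B, Rh-positive child with a type AB, Rh-negative mother.
Bruno (type AB, Rh-): no genotype consistent with that phenotype can produce a type-B Rh+ child with a type-AB mother.

Bruno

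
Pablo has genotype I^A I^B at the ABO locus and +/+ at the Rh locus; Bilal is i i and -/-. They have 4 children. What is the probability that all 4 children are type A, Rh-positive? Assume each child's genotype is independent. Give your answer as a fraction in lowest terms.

1/16

ABO cross I^A I^B × i i → 1/2 A, 1/2 B.
Rh cross +/+ × -/- → 1 Rh+; so P(type A, Rh-positive) = 1/2 × 1 = 1/2 per child.
All 4 independent: (1/2)^4 = 1/16.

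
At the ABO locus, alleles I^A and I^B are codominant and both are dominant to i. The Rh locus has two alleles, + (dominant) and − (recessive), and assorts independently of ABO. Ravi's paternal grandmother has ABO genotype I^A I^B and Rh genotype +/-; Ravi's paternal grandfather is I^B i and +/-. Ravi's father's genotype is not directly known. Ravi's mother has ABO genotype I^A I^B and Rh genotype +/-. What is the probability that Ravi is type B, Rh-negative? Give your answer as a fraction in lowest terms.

3/32

Ravi's father's ABO genotype from I^A I^B × I^B i: 1/4 I^A I^B, 1/4 I^A i, 1/4 I^B I^B, 1/4 I^B i.
Crossing each possibility with the mother I^A I^B and summing P(type B): 1/4·1/4 + 1/4·1/4 + 1/4·1/2 + 1/4·1/2 = 3/8.
Similarly for Rh via the father's Rh distribution: P(Rh-) = 1/4.
Independent loci: 3/8 × 1/4 = 3/32.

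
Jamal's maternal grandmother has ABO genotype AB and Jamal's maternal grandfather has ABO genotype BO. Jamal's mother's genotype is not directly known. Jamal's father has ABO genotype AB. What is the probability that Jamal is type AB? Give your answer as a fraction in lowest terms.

3/8

Jamal's mother's ABO genotype from AB × BO: 1/4 AB, 1/4 AO, 1/4 BB, 1/4 BO.
Crossing each possibility with the father AB and summing P(type AB): 1/4·1/2 + 1/4·1/4 + 1/4·1/2 + 1/4·1/4 = 3/8.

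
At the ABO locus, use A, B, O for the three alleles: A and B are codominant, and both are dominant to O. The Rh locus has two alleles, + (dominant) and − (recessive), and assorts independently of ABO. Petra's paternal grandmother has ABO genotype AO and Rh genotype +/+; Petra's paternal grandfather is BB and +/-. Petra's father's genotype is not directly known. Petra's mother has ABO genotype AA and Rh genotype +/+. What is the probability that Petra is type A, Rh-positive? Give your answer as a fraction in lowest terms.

1/2

Petra's father's ABO genotype from AO × BB: 1/2 AB, 1/2 BO.
Crossing each possibility with the mother AA and summing P(type A): 1/2·1/2 + 1/2·1/2 = 1/2.
Similarly for Rh via the father's Rh distribution: P(Rh+) = 1.
Independent loci: 1/2 × 1 = 1/2.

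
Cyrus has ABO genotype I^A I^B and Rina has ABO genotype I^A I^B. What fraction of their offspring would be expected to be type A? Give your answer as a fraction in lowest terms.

ABO cross I^A I^B × I^A I^B → offspring phenotypes: 1/4 A, 1/4 B, 1/2 AB.
So P(type A) = 1/4.

1/4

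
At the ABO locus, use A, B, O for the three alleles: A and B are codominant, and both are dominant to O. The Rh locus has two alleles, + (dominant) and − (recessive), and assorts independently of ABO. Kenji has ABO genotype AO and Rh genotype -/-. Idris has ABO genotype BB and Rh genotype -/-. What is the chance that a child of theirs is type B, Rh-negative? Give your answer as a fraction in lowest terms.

ABO cross AO × BB → offspring phenotypes: 1/2 B, 1/2 AB.
Rh cross -/- × -/- → 1 Rh-.
Independent loci: P(type B, Rh-negative) = 1/2 × 1 = 1/2.

1/2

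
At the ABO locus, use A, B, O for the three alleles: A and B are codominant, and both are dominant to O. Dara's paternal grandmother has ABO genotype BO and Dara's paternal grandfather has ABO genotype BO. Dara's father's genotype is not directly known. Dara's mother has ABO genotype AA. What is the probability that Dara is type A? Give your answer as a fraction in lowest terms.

Dara's father's ABO genotype from BO × BO: 1/4 BB, 1/2 BO, 1/4 OO.
Crossing each possibility with the mother AA and summing P(type A): 1/4·0 + 1/2·1/2 + 1/4·1 = 1/2.

1/2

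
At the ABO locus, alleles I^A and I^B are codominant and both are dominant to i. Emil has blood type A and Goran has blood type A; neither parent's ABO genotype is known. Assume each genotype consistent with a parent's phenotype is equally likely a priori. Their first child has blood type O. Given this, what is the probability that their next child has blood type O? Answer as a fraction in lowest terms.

1/4

Possible genotypes: Emil ∈ {I^A I^A, I^A i}; Goran ∈ {I^A I^A, I^A i}.
Weight each parental genotype pair by prior × P(type-O child):
  I^A i × I^A i: posterior weight 1; P(next child type O) = 1/4.
Weighted sum = 1/4.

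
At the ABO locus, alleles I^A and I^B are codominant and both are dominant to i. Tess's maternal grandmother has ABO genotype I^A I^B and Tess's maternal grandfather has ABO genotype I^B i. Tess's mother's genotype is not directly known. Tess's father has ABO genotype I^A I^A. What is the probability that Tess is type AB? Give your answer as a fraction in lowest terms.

Tess's mother's ABO genotype from I^A I^B × I^B i: 1/4 I^A I^B, 1/4 I^A i, 1/4 I^B I^B, 1/4 I^B i.
Crossing each possibility with the father I^A I^A and summing P(type AB): 1/4·1/2 + 1/4·0 + 1/4·1 + 1/4·1/2 = 1/2.

1/2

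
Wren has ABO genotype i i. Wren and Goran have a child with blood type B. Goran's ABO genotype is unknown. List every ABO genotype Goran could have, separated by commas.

For each candidate genotype of Goran, check whether crossing it with i i can produce every observed child phenotype.
  I^A I^A → possible child types {A} ✗
  I^A I^B → possible child types {A, B} ✓
  I^A i → possible child types {O, A} ✗
  I^B I^B → possible child types {B} ✓
  I^B i → possible child types {O, B} ✓
  i i → possible child types {O} ✗

I^A I^B, I^B I^B, I^B i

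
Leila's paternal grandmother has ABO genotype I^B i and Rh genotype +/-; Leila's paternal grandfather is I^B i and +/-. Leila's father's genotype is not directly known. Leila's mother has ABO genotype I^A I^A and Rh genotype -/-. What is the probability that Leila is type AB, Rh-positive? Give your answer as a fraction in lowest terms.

Leila's father's ABO genotype from I^B i × I^B i: 1/4 I^B I^B, 1/2 I^B i, 1/4 i i.
Crossing each possibility with the mother I^A I^A and summing P(type AB): 1/4·1 + 1/2·1/2 + 1/4·0 = 1/2.
Similarly for Rh via the father's Rh distribution: P(Rh+) = 1/2.
Independent loci: 1/2 × 1/2 = 1/4.

1/4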